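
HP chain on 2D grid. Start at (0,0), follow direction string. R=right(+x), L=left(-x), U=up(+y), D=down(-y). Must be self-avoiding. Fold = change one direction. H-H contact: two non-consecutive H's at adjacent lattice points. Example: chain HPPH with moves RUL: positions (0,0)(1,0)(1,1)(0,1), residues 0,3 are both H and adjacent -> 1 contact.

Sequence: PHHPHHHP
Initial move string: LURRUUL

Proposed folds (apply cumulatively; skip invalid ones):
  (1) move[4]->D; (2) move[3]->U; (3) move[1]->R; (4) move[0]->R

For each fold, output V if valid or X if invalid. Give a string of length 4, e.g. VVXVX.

Initial: LURRUUL -> [(0, 0), (-1, 0), (-1, 1), (0, 1), (1, 1), (1, 2), (1, 3), (0, 3)]
Fold 1: move[4]->D => LURRDUL INVALID (collision), skipped
Fold 2: move[3]->U => LURUUUL VALID
Fold 3: move[1]->R => LRRUUUL INVALID (collision), skipped
Fold 4: move[0]->R => RURUUUL VALID

Answer: XVXV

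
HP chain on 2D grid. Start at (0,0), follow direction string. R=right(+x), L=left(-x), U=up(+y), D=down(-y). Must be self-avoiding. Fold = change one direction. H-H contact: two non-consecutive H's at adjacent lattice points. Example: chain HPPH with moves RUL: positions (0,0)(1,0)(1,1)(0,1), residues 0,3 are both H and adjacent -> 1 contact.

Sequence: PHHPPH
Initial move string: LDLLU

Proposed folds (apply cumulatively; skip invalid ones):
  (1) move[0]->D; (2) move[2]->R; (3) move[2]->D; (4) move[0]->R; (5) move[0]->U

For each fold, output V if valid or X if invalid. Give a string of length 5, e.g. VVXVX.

Initial: LDLLU -> [(0, 0), (-1, 0), (-1, -1), (-2, -1), (-3, -1), (-3, 0)]
Fold 1: move[0]->D => DDLLU VALID
Fold 2: move[2]->R => DDRLU INVALID (collision), skipped
Fold 3: move[2]->D => DDDLU VALID
Fold 4: move[0]->R => RDDLU VALID
Fold 5: move[0]->U => UDDLU INVALID (collision), skipped

Answer: VXVVX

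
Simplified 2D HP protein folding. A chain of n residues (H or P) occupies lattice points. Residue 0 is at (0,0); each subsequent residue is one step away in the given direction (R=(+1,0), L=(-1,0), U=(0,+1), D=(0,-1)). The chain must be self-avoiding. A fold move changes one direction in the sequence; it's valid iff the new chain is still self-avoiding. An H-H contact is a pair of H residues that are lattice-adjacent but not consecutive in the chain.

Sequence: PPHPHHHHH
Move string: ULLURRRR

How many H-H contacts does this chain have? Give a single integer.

Answer: 1

Derivation:
Positions: [(0, 0), (0, 1), (-1, 1), (-2, 1), (-2, 2), (-1, 2), (0, 2), (1, 2), (2, 2)]
H-H contact: residue 2 @(-1,1) - residue 5 @(-1, 2)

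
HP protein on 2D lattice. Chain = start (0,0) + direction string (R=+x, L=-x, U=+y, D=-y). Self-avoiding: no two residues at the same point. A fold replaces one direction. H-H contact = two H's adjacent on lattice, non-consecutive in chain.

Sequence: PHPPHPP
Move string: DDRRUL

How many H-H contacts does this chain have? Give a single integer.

Answer: 0

Derivation:
Positions: [(0, 0), (0, -1), (0, -2), (1, -2), (2, -2), (2, -1), (1, -1)]
No H-H contacts found.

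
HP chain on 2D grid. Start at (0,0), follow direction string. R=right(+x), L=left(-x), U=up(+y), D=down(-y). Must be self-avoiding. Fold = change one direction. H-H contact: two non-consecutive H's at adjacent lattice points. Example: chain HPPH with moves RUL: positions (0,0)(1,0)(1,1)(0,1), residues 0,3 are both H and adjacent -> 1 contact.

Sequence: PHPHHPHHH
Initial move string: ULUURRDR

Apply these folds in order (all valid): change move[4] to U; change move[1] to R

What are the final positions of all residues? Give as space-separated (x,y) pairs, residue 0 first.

Answer: (0,0) (0,1) (1,1) (1,2) (1,3) (1,4) (2,4) (2,3) (3,3)

Derivation:
Initial moves: ULUURRDR
Fold: move[4]->U => ULUUURDR (positions: [(0, 0), (0, 1), (-1, 1), (-1, 2), (-1, 3), (-1, 4), (0, 4), (0, 3), (1, 3)])
Fold: move[1]->R => URUUURDR (positions: [(0, 0), (0, 1), (1, 1), (1, 2), (1, 3), (1, 4), (2, 4), (2, 3), (3, 3)])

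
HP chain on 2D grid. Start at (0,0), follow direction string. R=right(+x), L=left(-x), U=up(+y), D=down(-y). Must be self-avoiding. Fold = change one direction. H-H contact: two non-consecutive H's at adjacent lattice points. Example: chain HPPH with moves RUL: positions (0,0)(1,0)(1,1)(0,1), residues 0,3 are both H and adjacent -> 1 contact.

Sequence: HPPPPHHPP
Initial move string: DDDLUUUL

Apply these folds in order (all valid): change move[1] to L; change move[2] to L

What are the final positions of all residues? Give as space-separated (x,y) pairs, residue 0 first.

Answer: (0,0) (0,-1) (-1,-1) (-2,-1) (-3,-1) (-3,0) (-3,1) (-3,2) (-4,2)

Derivation:
Initial moves: DDDLUUUL
Fold: move[1]->L => DLDLUUUL (positions: [(0, 0), (0, -1), (-1, -1), (-1, -2), (-2, -2), (-2, -1), (-2, 0), (-2, 1), (-3, 1)])
Fold: move[2]->L => DLLLUUUL (positions: [(0, 0), (0, -1), (-1, -1), (-2, -1), (-3, -1), (-3, 0), (-3, 1), (-3, 2), (-4, 2)])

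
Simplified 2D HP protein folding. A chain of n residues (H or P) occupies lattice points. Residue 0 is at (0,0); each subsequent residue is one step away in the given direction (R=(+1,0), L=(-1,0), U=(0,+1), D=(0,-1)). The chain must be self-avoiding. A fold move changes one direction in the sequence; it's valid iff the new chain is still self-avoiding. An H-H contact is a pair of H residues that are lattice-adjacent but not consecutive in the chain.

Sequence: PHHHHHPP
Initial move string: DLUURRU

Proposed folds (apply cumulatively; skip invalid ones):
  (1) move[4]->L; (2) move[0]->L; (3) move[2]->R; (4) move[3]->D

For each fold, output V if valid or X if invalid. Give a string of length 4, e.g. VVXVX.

Answer: XVXX

Derivation:
Initial: DLUURRU -> [(0, 0), (0, -1), (-1, -1), (-1, 0), (-1, 1), (0, 1), (1, 1), (1, 2)]
Fold 1: move[4]->L => DLUULRU INVALID (collision), skipped
Fold 2: move[0]->L => LLUURRU VALID
Fold 3: move[2]->R => LLRURRU INVALID (collision), skipped
Fold 4: move[3]->D => LLUDRRU INVALID (collision), skipped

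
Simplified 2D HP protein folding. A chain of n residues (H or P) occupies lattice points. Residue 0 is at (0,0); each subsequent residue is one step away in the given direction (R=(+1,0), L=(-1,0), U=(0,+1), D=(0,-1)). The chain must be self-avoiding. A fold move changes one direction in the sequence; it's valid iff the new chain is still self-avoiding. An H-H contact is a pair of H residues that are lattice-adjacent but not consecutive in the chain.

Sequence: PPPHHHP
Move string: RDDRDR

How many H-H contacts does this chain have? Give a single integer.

Positions: [(0, 0), (1, 0), (1, -1), (1, -2), (2, -2), (2, -3), (3, -3)]
No H-H contacts found.

Answer: 0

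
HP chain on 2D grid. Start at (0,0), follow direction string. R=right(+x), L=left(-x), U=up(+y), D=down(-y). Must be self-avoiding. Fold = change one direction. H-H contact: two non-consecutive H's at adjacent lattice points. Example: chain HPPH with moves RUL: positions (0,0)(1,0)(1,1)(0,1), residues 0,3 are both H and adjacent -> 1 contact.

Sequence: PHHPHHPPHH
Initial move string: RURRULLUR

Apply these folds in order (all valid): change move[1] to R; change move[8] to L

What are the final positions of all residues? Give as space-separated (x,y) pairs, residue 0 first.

Initial moves: RURRULLUR
Fold: move[1]->R => RRRRULLUR (positions: [(0, 0), (1, 0), (2, 0), (3, 0), (4, 0), (4, 1), (3, 1), (2, 1), (2, 2), (3, 2)])
Fold: move[8]->L => RRRRULLUL (positions: [(0, 0), (1, 0), (2, 0), (3, 0), (4, 0), (4, 1), (3, 1), (2, 1), (2, 2), (1, 2)])

Answer: (0,0) (1,0) (2,0) (3,0) (4,0) (4,1) (3,1) (2,1) (2,2) (1,2)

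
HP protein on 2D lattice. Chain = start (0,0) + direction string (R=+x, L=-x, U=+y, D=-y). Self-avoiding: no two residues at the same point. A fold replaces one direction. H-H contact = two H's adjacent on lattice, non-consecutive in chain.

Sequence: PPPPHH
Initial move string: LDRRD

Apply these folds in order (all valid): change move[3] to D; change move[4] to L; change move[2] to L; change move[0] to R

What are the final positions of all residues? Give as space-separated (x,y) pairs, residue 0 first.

Answer: (0,0) (1,0) (1,-1) (0,-1) (0,-2) (-1,-2)

Derivation:
Initial moves: LDRRD
Fold: move[3]->D => LDRDD (positions: [(0, 0), (-1, 0), (-1, -1), (0, -1), (0, -2), (0, -3)])
Fold: move[4]->L => LDRDL (positions: [(0, 0), (-1, 0), (-1, -1), (0, -1), (0, -2), (-1, -2)])
Fold: move[2]->L => LDLDL (positions: [(0, 0), (-1, 0), (-1, -1), (-2, -1), (-2, -2), (-3, -2)])
Fold: move[0]->R => RDLDL (positions: [(0, 0), (1, 0), (1, -1), (0, -1), (0, -2), (-1, -2)])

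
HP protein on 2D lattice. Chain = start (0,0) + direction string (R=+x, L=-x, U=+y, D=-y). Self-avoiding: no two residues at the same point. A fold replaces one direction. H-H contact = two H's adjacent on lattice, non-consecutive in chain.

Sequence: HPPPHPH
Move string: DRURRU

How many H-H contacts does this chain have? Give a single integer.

Answer: 0

Derivation:
Positions: [(0, 0), (0, -1), (1, -1), (1, 0), (2, 0), (3, 0), (3, 1)]
No H-H contacts found.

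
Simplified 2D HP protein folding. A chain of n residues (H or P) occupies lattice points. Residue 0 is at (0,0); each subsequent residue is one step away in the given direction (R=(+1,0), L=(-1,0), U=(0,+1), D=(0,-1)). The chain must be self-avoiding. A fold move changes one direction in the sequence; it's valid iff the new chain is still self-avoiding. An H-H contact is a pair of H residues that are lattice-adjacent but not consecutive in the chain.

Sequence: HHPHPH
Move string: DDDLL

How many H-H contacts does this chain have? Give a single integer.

Positions: [(0, 0), (0, -1), (0, -2), (0, -3), (-1, -3), (-2, -3)]
No H-H contacts found.

Answer: 0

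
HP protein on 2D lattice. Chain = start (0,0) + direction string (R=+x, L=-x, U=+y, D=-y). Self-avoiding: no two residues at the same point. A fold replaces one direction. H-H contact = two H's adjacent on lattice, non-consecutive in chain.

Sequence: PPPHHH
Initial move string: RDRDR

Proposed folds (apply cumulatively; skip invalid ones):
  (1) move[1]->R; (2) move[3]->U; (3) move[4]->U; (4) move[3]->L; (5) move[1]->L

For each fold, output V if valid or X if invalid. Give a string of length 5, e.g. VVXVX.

Answer: VVVXX

Derivation:
Initial: RDRDR -> [(0, 0), (1, 0), (1, -1), (2, -1), (2, -2), (3, -2)]
Fold 1: move[1]->R => RRRDR VALID
Fold 2: move[3]->U => RRRUR VALID
Fold 3: move[4]->U => RRRUU VALID
Fold 4: move[3]->L => RRRLU INVALID (collision), skipped
Fold 5: move[1]->L => RLRUU INVALID (collision), skipped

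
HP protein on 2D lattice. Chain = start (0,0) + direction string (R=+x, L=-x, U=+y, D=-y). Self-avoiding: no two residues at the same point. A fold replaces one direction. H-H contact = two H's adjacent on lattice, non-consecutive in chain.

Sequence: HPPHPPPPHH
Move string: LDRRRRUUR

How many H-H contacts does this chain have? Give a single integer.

Answer: 1

Derivation:
Positions: [(0, 0), (-1, 0), (-1, -1), (0, -1), (1, -1), (2, -1), (3, -1), (3, 0), (3, 1), (4, 1)]
H-H contact: residue 0 @(0,0) - residue 3 @(0, -1)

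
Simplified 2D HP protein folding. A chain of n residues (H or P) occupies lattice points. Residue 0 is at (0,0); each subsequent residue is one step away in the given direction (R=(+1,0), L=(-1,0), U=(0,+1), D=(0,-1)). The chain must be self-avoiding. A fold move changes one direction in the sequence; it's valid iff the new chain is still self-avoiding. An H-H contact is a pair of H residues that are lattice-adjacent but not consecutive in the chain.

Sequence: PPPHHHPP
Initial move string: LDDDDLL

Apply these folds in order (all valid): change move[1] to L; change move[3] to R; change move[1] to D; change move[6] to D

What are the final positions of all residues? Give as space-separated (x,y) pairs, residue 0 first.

Answer: (0,0) (-1,0) (-1,-1) (-1,-2) (0,-2) (0,-3) (-1,-3) (-1,-4)

Derivation:
Initial moves: LDDDDLL
Fold: move[1]->L => LLDDDLL (positions: [(0, 0), (-1, 0), (-2, 0), (-2, -1), (-2, -2), (-2, -3), (-3, -3), (-4, -3)])
Fold: move[3]->R => LLDRDLL (positions: [(0, 0), (-1, 0), (-2, 0), (-2, -1), (-1, -1), (-1, -2), (-2, -2), (-3, -2)])
Fold: move[1]->D => LDDRDLL (positions: [(0, 0), (-1, 0), (-1, -1), (-1, -2), (0, -2), (0, -3), (-1, -3), (-2, -3)])
Fold: move[6]->D => LDDRDLD (positions: [(0, 0), (-1, 0), (-1, -1), (-1, -2), (0, -2), (0, -3), (-1, -3), (-1, -4)])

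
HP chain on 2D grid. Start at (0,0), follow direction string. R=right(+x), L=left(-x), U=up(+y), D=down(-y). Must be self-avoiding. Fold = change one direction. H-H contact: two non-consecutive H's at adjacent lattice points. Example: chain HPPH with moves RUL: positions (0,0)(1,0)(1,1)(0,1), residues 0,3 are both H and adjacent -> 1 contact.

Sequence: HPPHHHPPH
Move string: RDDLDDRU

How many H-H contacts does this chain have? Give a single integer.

Answer: 2

Derivation:
Positions: [(0, 0), (1, 0), (1, -1), (1, -2), (0, -2), (0, -3), (0, -4), (1, -4), (1, -3)]
H-H contact: residue 3 @(1,-2) - residue 8 @(1, -3)
H-H contact: residue 5 @(0,-3) - residue 8 @(1, -3)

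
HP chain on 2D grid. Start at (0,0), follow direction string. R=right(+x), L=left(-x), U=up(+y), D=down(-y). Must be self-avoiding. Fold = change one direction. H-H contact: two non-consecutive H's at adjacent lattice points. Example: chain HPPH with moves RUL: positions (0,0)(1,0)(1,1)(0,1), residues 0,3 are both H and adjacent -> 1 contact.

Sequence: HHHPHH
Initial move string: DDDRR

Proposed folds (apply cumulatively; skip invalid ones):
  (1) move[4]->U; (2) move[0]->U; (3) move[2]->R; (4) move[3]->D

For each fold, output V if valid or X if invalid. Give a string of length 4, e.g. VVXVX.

Answer: VXVX

Derivation:
Initial: DDDRR -> [(0, 0), (0, -1), (0, -2), (0, -3), (1, -3), (2, -3)]
Fold 1: move[4]->U => DDDRU VALID
Fold 2: move[0]->U => UDDRU INVALID (collision), skipped
Fold 3: move[2]->R => DDRRU VALID
Fold 4: move[3]->D => DDRDU INVALID (collision), skipped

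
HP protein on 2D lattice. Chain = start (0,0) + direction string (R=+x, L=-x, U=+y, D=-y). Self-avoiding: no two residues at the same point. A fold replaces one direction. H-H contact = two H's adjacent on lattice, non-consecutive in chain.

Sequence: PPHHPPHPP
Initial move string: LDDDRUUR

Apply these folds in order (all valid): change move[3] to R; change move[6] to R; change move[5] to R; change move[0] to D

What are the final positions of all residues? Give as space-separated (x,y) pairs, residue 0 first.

Initial moves: LDDDRUUR
Fold: move[3]->R => LDDRRUUR (positions: [(0, 0), (-1, 0), (-1, -1), (-1, -2), (0, -2), (1, -2), (1, -1), (1, 0), (2, 0)])
Fold: move[6]->R => LDDRRURR (positions: [(0, 0), (-1, 0), (-1, -1), (-1, -2), (0, -2), (1, -2), (1, -1), (2, -1), (3, -1)])
Fold: move[5]->R => LDDRRRRR (positions: [(0, 0), (-1, 0), (-1, -1), (-1, -2), (0, -2), (1, -2), (2, -2), (3, -2), (4, -2)])
Fold: move[0]->D => DDDRRRRR (positions: [(0, 0), (0, -1), (0, -2), (0, -3), (1, -3), (2, -3), (3, -3), (4, -3), (5, -3)])

Answer: (0,0) (0,-1) (0,-2) (0,-3) (1,-3) (2,-3) (3,-3) (4,-3) (5,-3)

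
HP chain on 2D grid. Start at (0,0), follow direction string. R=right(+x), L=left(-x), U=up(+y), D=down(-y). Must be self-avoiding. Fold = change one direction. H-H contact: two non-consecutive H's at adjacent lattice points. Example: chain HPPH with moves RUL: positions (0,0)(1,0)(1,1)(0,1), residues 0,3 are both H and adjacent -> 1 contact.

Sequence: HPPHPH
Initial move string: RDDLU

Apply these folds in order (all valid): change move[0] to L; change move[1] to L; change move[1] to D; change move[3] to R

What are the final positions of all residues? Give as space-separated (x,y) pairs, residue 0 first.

Answer: (0,0) (-1,0) (-1,-1) (-1,-2) (0,-2) (0,-1)

Derivation:
Initial moves: RDDLU
Fold: move[0]->L => LDDLU (positions: [(0, 0), (-1, 0), (-1, -1), (-1, -2), (-2, -2), (-2, -1)])
Fold: move[1]->L => LLDLU (positions: [(0, 0), (-1, 0), (-2, 0), (-2, -1), (-3, -1), (-3, 0)])
Fold: move[1]->D => LDDLU (positions: [(0, 0), (-1, 0), (-1, -1), (-1, -2), (-2, -2), (-2, -1)])
Fold: move[3]->R => LDDRU (positions: [(0, 0), (-1, 0), (-1, -1), (-1, -2), (0, -2), (0, -1)])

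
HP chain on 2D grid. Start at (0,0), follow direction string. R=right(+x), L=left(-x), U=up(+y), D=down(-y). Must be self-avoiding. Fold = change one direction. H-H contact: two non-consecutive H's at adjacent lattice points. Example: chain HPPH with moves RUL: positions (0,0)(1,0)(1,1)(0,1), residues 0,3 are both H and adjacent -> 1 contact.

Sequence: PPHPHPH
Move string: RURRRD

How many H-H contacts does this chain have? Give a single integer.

Answer: 0

Derivation:
Positions: [(0, 0), (1, 0), (1, 1), (2, 1), (3, 1), (4, 1), (4, 0)]
No H-H contacts found.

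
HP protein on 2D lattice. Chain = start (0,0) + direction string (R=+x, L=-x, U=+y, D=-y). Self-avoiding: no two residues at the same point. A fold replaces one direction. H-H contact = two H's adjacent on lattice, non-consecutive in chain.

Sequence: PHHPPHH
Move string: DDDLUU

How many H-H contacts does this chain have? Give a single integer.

Positions: [(0, 0), (0, -1), (0, -2), (0, -3), (-1, -3), (-1, -2), (-1, -1)]
H-H contact: residue 1 @(0,-1) - residue 6 @(-1, -1)
H-H contact: residue 2 @(0,-2) - residue 5 @(-1, -2)

Answer: 2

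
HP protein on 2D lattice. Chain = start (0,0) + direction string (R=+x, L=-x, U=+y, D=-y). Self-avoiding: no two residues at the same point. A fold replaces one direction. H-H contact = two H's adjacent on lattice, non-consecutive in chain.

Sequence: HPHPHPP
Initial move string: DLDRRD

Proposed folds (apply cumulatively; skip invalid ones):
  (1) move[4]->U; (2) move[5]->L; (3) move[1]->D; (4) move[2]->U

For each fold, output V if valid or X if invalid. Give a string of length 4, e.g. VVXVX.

Initial: DLDRRD -> [(0, 0), (0, -1), (-1, -1), (-1, -2), (0, -2), (1, -2), (1, -3)]
Fold 1: move[4]->U => DLDRUD INVALID (collision), skipped
Fold 2: move[5]->L => DLDRRL INVALID (collision), skipped
Fold 3: move[1]->D => DDDRRD VALID
Fold 4: move[2]->U => DDURRD INVALID (collision), skipped

Answer: XXVX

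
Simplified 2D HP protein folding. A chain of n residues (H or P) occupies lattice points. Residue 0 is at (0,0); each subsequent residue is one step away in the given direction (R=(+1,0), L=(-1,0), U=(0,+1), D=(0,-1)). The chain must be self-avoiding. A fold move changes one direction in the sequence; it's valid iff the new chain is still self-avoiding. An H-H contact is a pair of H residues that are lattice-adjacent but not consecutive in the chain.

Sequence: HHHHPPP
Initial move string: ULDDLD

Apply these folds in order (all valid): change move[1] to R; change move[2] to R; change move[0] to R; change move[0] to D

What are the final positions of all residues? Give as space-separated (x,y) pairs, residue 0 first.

Answer: (0,0) (0,-1) (1,-1) (2,-1) (2,-2) (1,-2) (1,-3)

Derivation:
Initial moves: ULDDLD
Fold: move[1]->R => URDDLD (positions: [(0, 0), (0, 1), (1, 1), (1, 0), (1, -1), (0, -1), (0, -2)])
Fold: move[2]->R => URRDLD (positions: [(0, 0), (0, 1), (1, 1), (2, 1), (2, 0), (1, 0), (1, -1)])
Fold: move[0]->R => RRRDLD (positions: [(0, 0), (1, 0), (2, 0), (3, 0), (3, -1), (2, -1), (2, -2)])
Fold: move[0]->D => DRRDLD (positions: [(0, 0), (0, -1), (1, -1), (2, -1), (2, -2), (1, -2), (1, -3)])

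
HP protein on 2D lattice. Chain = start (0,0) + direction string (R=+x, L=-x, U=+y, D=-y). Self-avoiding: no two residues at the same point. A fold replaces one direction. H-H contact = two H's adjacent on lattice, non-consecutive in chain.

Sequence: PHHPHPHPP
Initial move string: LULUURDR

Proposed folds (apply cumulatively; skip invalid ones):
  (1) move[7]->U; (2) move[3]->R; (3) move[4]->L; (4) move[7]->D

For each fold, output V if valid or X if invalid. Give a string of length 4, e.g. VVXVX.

Answer: XXXX

Derivation:
Initial: LULUURDR -> [(0, 0), (-1, 0), (-1, 1), (-2, 1), (-2, 2), (-2, 3), (-1, 3), (-1, 2), (0, 2)]
Fold 1: move[7]->U => LULUURDU INVALID (collision), skipped
Fold 2: move[3]->R => LULRURDR INVALID (collision), skipped
Fold 3: move[4]->L => LULULRDR INVALID (collision), skipped
Fold 4: move[7]->D => LULUURDD INVALID (collision), skipped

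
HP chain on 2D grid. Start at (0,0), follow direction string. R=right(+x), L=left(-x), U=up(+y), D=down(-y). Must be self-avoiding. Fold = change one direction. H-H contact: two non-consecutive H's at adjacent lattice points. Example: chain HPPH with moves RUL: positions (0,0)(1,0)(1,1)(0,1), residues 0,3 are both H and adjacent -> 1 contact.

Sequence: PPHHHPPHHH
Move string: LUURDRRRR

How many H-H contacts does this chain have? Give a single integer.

Answer: 0

Derivation:
Positions: [(0, 0), (-1, 0), (-1, 1), (-1, 2), (0, 2), (0, 1), (1, 1), (2, 1), (3, 1), (4, 1)]
No H-H contacts found.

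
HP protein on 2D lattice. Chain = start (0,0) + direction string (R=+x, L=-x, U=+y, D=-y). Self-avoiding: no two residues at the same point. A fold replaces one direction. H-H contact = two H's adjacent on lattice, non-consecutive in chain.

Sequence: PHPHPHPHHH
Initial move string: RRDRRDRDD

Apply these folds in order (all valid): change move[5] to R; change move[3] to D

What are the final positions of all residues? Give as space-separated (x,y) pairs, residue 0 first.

Initial moves: RRDRRDRDD
Fold: move[5]->R => RRDRRRRDD (positions: [(0, 0), (1, 0), (2, 0), (2, -1), (3, -1), (4, -1), (5, -1), (6, -1), (6, -2), (6, -3)])
Fold: move[3]->D => RRDDRRRDD (positions: [(0, 0), (1, 0), (2, 0), (2, -1), (2, -2), (3, -2), (4, -2), (5, -2), (5, -3), (5, -4)])

Answer: (0,0) (1,0) (2,0) (2,-1) (2,-2) (3,-2) (4,-2) (5,-2) (5,-3) (5,-4)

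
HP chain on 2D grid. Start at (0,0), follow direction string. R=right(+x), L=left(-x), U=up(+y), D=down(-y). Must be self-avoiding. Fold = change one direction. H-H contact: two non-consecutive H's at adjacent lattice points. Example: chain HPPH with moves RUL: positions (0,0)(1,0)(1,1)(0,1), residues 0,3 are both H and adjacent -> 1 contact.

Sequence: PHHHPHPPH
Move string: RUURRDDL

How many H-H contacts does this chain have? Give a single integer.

Answer: 1

Derivation:
Positions: [(0, 0), (1, 0), (1, 1), (1, 2), (2, 2), (3, 2), (3, 1), (3, 0), (2, 0)]
H-H contact: residue 1 @(1,0) - residue 8 @(2, 0)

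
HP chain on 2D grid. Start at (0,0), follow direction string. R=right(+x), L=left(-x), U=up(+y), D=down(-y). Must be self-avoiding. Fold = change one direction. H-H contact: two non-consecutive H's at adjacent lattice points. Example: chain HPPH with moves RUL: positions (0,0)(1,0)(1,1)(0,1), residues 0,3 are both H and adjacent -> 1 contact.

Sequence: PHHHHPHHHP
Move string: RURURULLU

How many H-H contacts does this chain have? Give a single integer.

Answer: 1

Derivation:
Positions: [(0, 0), (1, 0), (1, 1), (2, 1), (2, 2), (3, 2), (3, 3), (2, 3), (1, 3), (1, 4)]
H-H contact: residue 4 @(2,2) - residue 7 @(2, 3)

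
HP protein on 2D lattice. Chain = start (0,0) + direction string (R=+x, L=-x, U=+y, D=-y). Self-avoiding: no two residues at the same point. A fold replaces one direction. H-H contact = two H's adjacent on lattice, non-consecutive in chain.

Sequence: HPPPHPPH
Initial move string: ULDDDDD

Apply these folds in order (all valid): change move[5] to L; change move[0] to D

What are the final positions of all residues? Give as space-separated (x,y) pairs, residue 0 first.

Initial moves: ULDDDDD
Fold: move[5]->L => ULDDDLD (positions: [(0, 0), (0, 1), (-1, 1), (-1, 0), (-1, -1), (-1, -2), (-2, -2), (-2, -3)])
Fold: move[0]->D => DLDDDLD (positions: [(0, 0), (0, -1), (-1, -1), (-1, -2), (-1, -3), (-1, -4), (-2, -4), (-2, -5)])

Answer: (0,0) (0,-1) (-1,-1) (-1,-2) (-1,-3) (-1,-4) (-2,-4) (-2,-5)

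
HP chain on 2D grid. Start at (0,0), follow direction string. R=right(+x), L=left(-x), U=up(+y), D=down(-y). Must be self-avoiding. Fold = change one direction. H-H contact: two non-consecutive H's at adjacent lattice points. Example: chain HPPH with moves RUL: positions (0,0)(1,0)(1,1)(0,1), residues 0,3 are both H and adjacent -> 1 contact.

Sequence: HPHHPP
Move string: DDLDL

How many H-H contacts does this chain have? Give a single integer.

Answer: 0

Derivation:
Positions: [(0, 0), (0, -1), (0, -2), (-1, -2), (-1, -3), (-2, -3)]
No H-H contacts found.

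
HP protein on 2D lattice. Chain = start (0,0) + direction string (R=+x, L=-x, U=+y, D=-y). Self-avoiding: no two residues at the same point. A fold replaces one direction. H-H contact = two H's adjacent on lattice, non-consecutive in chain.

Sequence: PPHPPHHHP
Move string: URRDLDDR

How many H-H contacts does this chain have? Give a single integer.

Answer: 1

Derivation:
Positions: [(0, 0), (0, 1), (1, 1), (2, 1), (2, 0), (1, 0), (1, -1), (1, -2), (2, -2)]
H-H contact: residue 2 @(1,1) - residue 5 @(1, 0)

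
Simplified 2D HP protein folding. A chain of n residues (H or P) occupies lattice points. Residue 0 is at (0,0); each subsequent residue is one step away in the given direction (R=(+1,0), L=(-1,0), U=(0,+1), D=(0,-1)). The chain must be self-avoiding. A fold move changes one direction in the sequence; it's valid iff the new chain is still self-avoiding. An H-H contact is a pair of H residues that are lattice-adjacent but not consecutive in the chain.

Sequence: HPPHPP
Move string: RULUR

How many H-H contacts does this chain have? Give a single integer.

Positions: [(0, 0), (1, 0), (1, 1), (0, 1), (0, 2), (1, 2)]
H-H contact: residue 0 @(0,0) - residue 3 @(0, 1)

Answer: 1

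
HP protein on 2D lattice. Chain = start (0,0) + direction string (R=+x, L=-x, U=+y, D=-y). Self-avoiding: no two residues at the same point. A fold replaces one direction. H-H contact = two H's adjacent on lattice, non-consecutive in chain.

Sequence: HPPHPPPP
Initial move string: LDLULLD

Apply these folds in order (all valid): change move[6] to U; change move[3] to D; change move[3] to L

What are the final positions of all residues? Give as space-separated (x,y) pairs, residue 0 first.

Answer: (0,0) (-1,0) (-1,-1) (-2,-1) (-3,-1) (-4,-1) (-5,-1) (-5,0)

Derivation:
Initial moves: LDLULLD
Fold: move[6]->U => LDLULLU (positions: [(0, 0), (-1, 0), (-1, -1), (-2, -1), (-2, 0), (-3, 0), (-4, 0), (-4, 1)])
Fold: move[3]->D => LDLDLLU (positions: [(0, 0), (-1, 0), (-1, -1), (-2, -1), (-2, -2), (-3, -2), (-4, -2), (-4, -1)])
Fold: move[3]->L => LDLLLLU (positions: [(0, 0), (-1, 0), (-1, -1), (-2, -1), (-3, -1), (-4, -1), (-5, -1), (-5, 0)])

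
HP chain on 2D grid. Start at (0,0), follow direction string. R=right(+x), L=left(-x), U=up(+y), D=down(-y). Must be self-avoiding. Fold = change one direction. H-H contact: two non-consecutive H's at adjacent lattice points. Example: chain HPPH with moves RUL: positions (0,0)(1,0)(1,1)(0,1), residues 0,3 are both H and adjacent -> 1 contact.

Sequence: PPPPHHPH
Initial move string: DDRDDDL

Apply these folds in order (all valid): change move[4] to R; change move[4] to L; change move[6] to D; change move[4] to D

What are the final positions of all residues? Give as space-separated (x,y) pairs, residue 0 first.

Initial moves: DDRDDDL
Fold: move[4]->R => DDRDRDL (positions: [(0, 0), (0, -1), (0, -2), (1, -2), (1, -3), (2, -3), (2, -4), (1, -4)])
Fold: move[4]->L => DDRDLDL (positions: [(0, 0), (0, -1), (0, -2), (1, -2), (1, -3), (0, -3), (0, -4), (-1, -4)])
Fold: move[6]->D => DDRDLDD (positions: [(0, 0), (0, -1), (0, -2), (1, -2), (1, -3), (0, -3), (0, -4), (0, -5)])
Fold: move[4]->D => DDRDDDD (positions: [(0, 0), (0, -1), (0, -2), (1, -2), (1, -3), (1, -4), (1, -5), (1, -6)])

Answer: (0,0) (0,-1) (0,-2) (1,-2) (1,-3) (1,-4) (1,-5) (1,-6)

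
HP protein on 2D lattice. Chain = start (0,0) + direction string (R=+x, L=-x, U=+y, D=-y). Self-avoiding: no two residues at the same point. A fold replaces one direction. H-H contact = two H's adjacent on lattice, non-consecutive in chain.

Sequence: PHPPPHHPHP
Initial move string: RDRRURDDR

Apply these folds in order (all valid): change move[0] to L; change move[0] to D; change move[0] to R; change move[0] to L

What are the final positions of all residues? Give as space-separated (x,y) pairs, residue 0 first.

Answer: (0,0) (-1,0) (-1,-1) (0,-1) (1,-1) (1,0) (2,0) (2,-1) (2,-2) (3,-2)

Derivation:
Initial moves: RDRRURDDR
Fold: move[0]->L => LDRRURDDR (positions: [(0, 0), (-1, 0), (-1, -1), (0, -1), (1, -1), (1, 0), (2, 0), (2, -1), (2, -2), (3, -2)])
Fold: move[0]->D => DDRRURDDR (positions: [(0, 0), (0, -1), (0, -2), (1, -2), (2, -2), (2, -1), (3, -1), (3, -2), (3, -3), (4, -3)])
Fold: move[0]->R => RDRRURDDR (positions: [(0, 0), (1, 0), (1, -1), (2, -1), (3, -1), (3, 0), (4, 0), (4, -1), (4, -2), (5, -2)])
Fold: move[0]->L => LDRRURDDR (positions: [(0, 0), (-1, 0), (-1, -1), (0, -1), (1, -1), (1, 0), (2, 0), (2, -1), (2, -2), (3, -2)])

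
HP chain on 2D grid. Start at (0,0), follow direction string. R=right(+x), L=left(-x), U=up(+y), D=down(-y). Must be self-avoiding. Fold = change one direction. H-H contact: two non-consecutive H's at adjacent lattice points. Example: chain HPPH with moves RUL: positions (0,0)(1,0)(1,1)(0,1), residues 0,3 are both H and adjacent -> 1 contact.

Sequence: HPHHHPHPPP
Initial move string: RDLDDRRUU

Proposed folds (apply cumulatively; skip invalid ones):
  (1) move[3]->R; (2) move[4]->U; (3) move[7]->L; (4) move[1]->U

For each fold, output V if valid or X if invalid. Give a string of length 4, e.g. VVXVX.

Answer: XXXX

Derivation:
Initial: RDLDDRRUU -> [(0, 0), (1, 0), (1, -1), (0, -1), (0, -2), (0, -3), (1, -3), (2, -3), (2, -2), (2, -1)]
Fold 1: move[3]->R => RDLRDRRUU INVALID (collision), skipped
Fold 2: move[4]->U => RDLDURRUU INVALID (collision), skipped
Fold 3: move[7]->L => RDLDDRRLU INVALID (collision), skipped
Fold 4: move[1]->U => RULDDRRUU INVALID (collision), skipped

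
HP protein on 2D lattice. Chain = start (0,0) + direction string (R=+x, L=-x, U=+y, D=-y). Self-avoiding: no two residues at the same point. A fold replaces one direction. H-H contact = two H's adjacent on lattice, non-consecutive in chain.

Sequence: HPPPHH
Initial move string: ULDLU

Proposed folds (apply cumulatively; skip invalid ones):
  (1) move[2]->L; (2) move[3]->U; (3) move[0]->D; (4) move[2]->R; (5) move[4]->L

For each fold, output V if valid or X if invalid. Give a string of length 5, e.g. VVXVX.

Answer: VVVXV

Derivation:
Initial: ULDLU -> [(0, 0), (0, 1), (-1, 1), (-1, 0), (-2, 0), (-2, 1)]
Fold 1: move[2]->L => ULLLU VALID
Fold 2: move[3]->U => ULLUU VALID
Fold 3: move[0]->D => DLLUU VALID
Fold 4: move[2]->R => DLRUU INVALID (collision), skipped
Fold 5: move[4]->L => DLLUL VALID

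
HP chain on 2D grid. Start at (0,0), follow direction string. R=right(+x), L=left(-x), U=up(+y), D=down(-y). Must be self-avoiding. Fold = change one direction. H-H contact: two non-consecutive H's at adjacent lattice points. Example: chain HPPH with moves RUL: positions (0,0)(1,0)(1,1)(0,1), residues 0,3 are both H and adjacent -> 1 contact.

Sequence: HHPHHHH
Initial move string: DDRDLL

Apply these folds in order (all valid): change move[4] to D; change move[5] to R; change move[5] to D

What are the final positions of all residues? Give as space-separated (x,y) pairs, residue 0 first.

Answer: (0,0) (0,-1) (0,-2) (1,-2) (1,-3) (1,-4) (1,-5)

Derivation:
Initial moves: DDRDLL
Fold: move[4]->D => DDRDDL (positions: [(0, 0), (0, -1), (0, -2), (1, -2), (1, -3), (1, -4), (0, -4)])
Fold: move[5]->R => DDRDDR (positions: [(0, 0), (0, -1), (0, -2), (1, -2), (1, -3), (1, -4), (2, -4)])
Fold: move[5]->D => DDRDDD (positions: [(0, 0), (0, -1), (0, -2), (1, -2), (1, -3), (1, -4), (1, -5)])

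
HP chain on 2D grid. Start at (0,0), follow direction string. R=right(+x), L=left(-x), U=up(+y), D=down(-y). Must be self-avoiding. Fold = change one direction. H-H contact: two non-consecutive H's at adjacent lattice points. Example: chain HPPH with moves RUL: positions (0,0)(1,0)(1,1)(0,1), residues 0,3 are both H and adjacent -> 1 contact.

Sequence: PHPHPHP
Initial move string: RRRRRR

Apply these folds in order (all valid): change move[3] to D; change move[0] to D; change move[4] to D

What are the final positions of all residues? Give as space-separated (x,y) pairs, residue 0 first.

Answer: (0,0) (0,-1) (1,-1) (2,-1) (2,-2) (2,-3) (3,-3)

Derivation:
Initial moves: RRRRRR
Fold: move[3]->D => RRRDRR (positions: [(0, 0), (1, 0), (2, 0), (3, 0), (3, -1), (4, -1), (5, -1)])
Fold: move[0]->D => DRRDRR (positions: [(0, 0), (0, -1), (1, -1), (2, -1), (2, -2), (3, -2), (4, -2)])
Fold: move[4]->D => DRRDDR (positions: [(0, 0), (0, -1), (1, -1), (2, -1), (2, -2), (2, -3), (3, -3)])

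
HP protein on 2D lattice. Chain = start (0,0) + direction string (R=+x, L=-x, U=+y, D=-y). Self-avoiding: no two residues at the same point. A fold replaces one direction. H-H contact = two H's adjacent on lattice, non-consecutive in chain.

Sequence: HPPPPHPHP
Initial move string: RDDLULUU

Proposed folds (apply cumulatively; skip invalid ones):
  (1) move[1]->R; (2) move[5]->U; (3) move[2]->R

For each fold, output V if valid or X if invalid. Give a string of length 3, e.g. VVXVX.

Answer: XXX

Derivation:
Initial: RDDLULUU -> [(0, 0), (1, 0), (1, -1), (1, -2), (0, -2), (0, -1), (-1, -1), (-1, 0), (-1, 1)]
Fold 1: move[1]->R => RRDLULUU INVALID (collision), skipped
Fold 2: move[5]->U => RDDLUUUU INVALID (collision), skipped
Fold 3: move[2]->R => RDRLULUU INVALID (collision), skipped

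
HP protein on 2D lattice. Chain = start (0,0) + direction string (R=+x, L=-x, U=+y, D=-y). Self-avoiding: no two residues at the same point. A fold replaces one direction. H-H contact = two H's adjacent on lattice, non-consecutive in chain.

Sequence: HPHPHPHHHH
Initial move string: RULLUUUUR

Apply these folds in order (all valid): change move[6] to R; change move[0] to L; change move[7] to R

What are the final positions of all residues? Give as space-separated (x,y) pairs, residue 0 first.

Answer: (0,0) (-1,0) (-1,1) (-2,1) (-3,1) (-3,2) (-3,3) (-2,3) (-1,3) (0,3)

Derivation:
Initial moves: RULLUUUUR
Fold: move[6]->R => RULLUURUR (positions: [(0, 0), (1, 0), (1, 1), (0, 1), (-1, 1), (-1, 2), (-1, 3), (0, 3), (0, 4), (1, 4)])
Fold: move[0]->L => LULLUURUR (positions: [(0, 0), (-1, 0), (-1, 1), (-2, 1), (-3, 1), (-3, 2), (-3, 3), (-2, 3), (-2, 4), (-1, 4)])
Fold: move[7]->R => LULLUURRR (positions: [(0, 0), (-1, 0), (-1, 1), (-2, 1), (-3, 1), (-3, 2), (-3, 3), (-2, 3), (-1, 3), (0, 3)])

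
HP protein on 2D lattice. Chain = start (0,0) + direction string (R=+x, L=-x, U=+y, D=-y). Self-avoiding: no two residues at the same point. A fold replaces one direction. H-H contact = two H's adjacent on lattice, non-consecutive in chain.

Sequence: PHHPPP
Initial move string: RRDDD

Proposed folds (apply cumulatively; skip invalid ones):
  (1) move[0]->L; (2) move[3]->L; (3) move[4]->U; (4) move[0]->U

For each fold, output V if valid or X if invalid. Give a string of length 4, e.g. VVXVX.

Initial: RRDDD -> [(0, 0), (1, 0), (2, 0), (2, -1), (2, -2), (2, -3)]
Fold 1: move[0]->L => LRDDD INVALID (collision), skipped
Fold 2: move[3]->L => RRDLD VALID
Fold 3: move[4]->U => RRDLU INVALID (collision), skipped
Fold 4: move[0]->U => URDLD INVALID (collision), skipped

Answer: XVXX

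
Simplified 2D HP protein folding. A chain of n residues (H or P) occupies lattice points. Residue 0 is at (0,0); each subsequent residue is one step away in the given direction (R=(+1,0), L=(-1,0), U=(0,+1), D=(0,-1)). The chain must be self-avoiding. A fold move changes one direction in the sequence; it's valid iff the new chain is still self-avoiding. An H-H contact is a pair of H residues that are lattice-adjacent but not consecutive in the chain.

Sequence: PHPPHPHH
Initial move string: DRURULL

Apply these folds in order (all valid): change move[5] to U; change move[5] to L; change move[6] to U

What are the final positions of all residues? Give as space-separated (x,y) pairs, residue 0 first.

Initial moves: DRURULL
Fold: move[5]->U => DRURUUL (positions: [(0, 0), (0, -1), (1, -1), (1, 0), (2, 0), (2, 1), (2, 2), (1, 2)])
Fold: move[5]->L => DRURULL (positions: [(0, 0), (0, -1), (1, -1), (1, 0), (2, 0), (2, 1), (1, 1), (0, 1)])
Fold: move[6]->U => DRURULU (positions: [(0, 0), (0, -1), (1, -1), (1, 0), (2, 0), (2, 1), (1, 1), (1, 2)])

Answer: (0,0) (0,-1) (1,-1) (1,0) (2,0) (2,1) (1,1) (1,2)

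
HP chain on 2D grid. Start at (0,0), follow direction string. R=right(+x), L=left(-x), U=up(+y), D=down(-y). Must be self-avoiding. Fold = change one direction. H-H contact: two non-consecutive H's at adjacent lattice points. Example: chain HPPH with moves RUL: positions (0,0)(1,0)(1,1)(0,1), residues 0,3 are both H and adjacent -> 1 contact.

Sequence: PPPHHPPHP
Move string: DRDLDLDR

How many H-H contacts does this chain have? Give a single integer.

Answer: 0

Derivation:
Positions: [(0, 0), (0, -1), (1, -1), (1, -2), (0, -2), (0, -3), (-1, -3), (-1, -4), (0, -4)]
No H-H contacts found.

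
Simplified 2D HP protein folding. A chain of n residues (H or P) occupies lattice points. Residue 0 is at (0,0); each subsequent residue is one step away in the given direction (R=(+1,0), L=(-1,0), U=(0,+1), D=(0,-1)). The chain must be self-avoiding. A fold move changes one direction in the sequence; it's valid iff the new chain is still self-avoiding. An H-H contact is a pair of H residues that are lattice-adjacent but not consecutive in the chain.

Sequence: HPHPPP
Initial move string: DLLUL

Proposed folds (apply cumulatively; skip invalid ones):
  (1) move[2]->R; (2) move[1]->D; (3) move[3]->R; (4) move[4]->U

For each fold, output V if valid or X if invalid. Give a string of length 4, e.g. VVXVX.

Answer: XVXV

Derivation:
Initial: DLLUL -> [(0, 0), (0, -1), (-1, -1), (-2, -1), (-2, 0), (-3, 0)]
Fold 1: move[2]->R => DLRUL INVALID (collision), skipped
Fold 2: move[1]->D => DDLUL VALID
Fold 3: move[3]->R => DDLRL INVALID (collision), skipped
Fold 4: move[4]->U => DDLUU VALID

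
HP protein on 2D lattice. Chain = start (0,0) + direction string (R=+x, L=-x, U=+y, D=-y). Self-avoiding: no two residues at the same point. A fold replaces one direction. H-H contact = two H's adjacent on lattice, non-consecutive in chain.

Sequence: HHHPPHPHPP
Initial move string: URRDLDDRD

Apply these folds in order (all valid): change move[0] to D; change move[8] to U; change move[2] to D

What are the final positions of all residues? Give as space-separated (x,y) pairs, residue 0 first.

Answer: (0,0) (0,-1) (1,-1) (1,-2) (1,-3) (0,-3) (0,-4) (0,-5) (1,-5) (1,-4)

Derivation:
Initial moves: URRDLDDRD
Fold: move[0]->D => DRRDLDDRD (positions: [(0, 0), (0, -1), (1, -1), (2, -1), (2, -2), (1, -2), (1, -3), (1, -4), (2, -4), (2, -5)])
Fold: move[8]->U => DRRDLDDRU (positions: [(0, 0), (0, -1), (1, -1), (2, -1), (2, -2), (1, -2), (1, -3), (1, -4), (2, -4), (2, -3)])
Fold: move[2]->D => DRDDLDDRU (positions: [(0, 0), (0, -1), (1, -1), (1, -2), (1, -3), (0, -3), (0, -4), (0, -5), (1, -5), (1, -4)])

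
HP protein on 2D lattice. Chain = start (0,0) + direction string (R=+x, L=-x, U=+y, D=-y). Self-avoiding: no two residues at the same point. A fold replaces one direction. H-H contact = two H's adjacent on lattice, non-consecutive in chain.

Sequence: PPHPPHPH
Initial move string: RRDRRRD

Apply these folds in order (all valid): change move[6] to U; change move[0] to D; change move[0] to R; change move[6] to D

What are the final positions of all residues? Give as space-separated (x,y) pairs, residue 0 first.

Initial moves: RRDRRRD
Fold: move[6]->U => RRDRRRU (positions: [(0, 0), (1, 0), (2, 0), (2, -1), (3, -1), (4, -1), (5, -1), (5, 0)])
Fold: move[0]->D => DRDRRRU (positions: [(0, 0), (0, -1), (1, -1), (1, -2), (2, -2), (3, -2), (4, -2), (4, -1)])
Fold: move[0]->R => RRDRRRU (positions: [(0, 0), (1, 0), (2, 0), (2, -1), (3, -1), (4, -1), (5, -1), (5, 0)])
Fold: move[6]->D => RRDRRRD (positions: [(0, 0), (1, 0), (2, 0), (2, -1), (3, -1), (4, -1), (5, -1), (5, -2)])

Answer: (0,0) (1,0) (2,0) (2,-1) (3,-1) (4,-1) (5,-1) (5,-2)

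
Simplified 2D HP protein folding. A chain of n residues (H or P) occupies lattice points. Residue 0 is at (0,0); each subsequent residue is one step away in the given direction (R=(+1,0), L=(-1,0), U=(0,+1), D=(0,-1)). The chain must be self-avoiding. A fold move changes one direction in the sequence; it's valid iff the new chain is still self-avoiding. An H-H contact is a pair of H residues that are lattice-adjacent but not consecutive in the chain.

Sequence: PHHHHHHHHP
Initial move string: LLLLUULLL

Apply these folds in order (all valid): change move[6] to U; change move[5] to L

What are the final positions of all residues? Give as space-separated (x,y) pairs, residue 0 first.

Answer: (0,0) (-1,0) (-2,0) (-3,0) (-4,0) (-4,1) (-5,1) (-5,2) (-6,2) (-7,2)

Derivation:
Initial moves: LLLLUULLL
Fold: move[6]->U => LLLLUUULL (positions: [(0, 0), (-1, 0), (-2, 0), (-3, 0), (-4, 0), (-4, 1), (-4, 2), (-4, 3), (-5, 3), (-6, 3)])
Fold: move[5]->L => LLLLULULL (positions: [(0, 0), (-1, 0), (-2, 0), (-3, 0), (-4, 0), (-4, 1), (-5, 1), (-5, 2), (-6, 2), (-7, 2)])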